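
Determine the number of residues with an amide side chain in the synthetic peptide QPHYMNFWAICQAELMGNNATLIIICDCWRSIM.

Asparagine (N) and glutamine (Q) have uncharged amide side chains.
Matching residues: Q1, N6, Q12, N18, N19.

5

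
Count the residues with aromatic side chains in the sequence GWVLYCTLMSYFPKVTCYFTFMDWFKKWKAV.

The aromatic amino acids are Phe (F, benzyl), Trp (W, indole), and Tyr (Y, phenol).
Matching residues: W2, Y5, Y11, F12, Y18, F19, F21, W24, F25, W28.

10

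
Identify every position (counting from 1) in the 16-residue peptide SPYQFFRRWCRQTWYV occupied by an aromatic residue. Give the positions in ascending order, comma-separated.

F, W, and Y each carry an aromatic ring on the side chain.
Matching residues: Y3, F5, F6, W9, W14, Y15.

3, 5, 6, 9, 14, 15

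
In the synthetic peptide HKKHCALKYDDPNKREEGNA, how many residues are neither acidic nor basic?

9

Acidic: D, E. Basic: K, R, H. All other residues are neither.
Matching residues: C5, A6, L7, Y9, P12, N13, G18, N19, A20.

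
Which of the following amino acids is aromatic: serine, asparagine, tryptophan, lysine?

The aromatic amino acids are Phe (F, benzyl), Trp (W, indole), and Tyr (Y, phenol).
Of the listed options, only tryptophan belongs to this group.

tryptophan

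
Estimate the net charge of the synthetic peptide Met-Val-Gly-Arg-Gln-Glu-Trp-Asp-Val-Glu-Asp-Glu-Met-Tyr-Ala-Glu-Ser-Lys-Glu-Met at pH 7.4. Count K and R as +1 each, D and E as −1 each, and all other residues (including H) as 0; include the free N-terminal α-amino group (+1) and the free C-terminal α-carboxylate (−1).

Positive (K, R): Arg4, Lys18 → +2.
Negative (D, E): Glu6, Asp8, Glu10, Asp11, Glu12, Glu16, Glu19 → −7.
The N-terminus (+1) and C-terminus (−1) cancel.
Net charge = (+2) + (−7) = −5.

-5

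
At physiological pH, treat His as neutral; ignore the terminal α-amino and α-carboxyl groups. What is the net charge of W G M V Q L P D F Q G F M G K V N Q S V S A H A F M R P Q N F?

+1

Near pH 7.4, K and R contribute +1 each, D and E contribute −1 each, and every other side chain (His included, as stated) is uncharged.
Positive (K, R): K15, R27 → +2.
Negative (D, E): D8 → −1.
Net charge = (+2) + (−1) = +1.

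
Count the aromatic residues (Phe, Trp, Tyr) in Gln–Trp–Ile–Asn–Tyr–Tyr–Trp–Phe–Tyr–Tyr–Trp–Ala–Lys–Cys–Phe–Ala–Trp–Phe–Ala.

11

Matching residues: Trp2, Tyr5, Tyr6, Trp7, Phe8, Tyr9, Tyr10, Trp11, Phe15, Trp17, Phe18.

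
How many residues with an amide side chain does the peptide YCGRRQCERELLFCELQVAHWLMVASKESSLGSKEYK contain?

The amide-side-chain residues are Asn (N) and Gln (Q).
Matching residues: Q6, Q17.

2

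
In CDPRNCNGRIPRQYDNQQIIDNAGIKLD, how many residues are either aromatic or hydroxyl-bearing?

1

Aromatic: F, W, Y. Hydroxyl-bearing: S, T, Y.
Aromatic residues here: Y14 (1).
Hydroxyl-bearing residues here: Y14 (1).
Y is in both groups, so the 1 Y residue must not be double-counted.
Total = 1 + 1 − 1 = 1.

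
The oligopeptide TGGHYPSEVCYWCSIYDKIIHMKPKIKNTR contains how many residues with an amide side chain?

Only N (asparagine) and Q (glutamine) carry a side-chain carboxamide.
Matching residues: N28.

1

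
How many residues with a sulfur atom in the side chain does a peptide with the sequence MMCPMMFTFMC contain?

7

Only Cys (C) and Met (M) have a sulfur atom in the side chain.
Matching residues: M1, M2, C3, M5, M6, M10, C11.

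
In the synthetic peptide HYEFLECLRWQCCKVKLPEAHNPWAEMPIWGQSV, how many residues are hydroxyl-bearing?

2

S, T, and Y are the three residues with a side-chain hydroxyl.
Matching residues: Y2, S33.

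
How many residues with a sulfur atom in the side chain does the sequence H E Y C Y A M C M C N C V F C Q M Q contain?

8

Cysteine (C, thiol) and methionine (M, thioether) are the two sulfur-containing amino acids.
Matching residues: C4, M7, C8, M9, C10, C12, C15, M17.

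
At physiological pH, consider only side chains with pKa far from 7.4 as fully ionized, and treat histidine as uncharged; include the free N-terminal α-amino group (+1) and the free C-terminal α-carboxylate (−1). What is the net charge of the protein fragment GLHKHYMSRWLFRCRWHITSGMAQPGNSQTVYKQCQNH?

+5

At pH ~7.4 the Lys and Arg side chains are protonated (+1), the Asp and Glu side chains are deprotonated (−1), and with His taken as neutral all other side chains carry no charge.
Positive (K, R): K4, R9, R13, R15, K33 → +5.
Negative (D, E): none → −0.
The N-terminus (+1) and C-terminus (−1) cancel.
Net charge = (+5) + (−0) = +5.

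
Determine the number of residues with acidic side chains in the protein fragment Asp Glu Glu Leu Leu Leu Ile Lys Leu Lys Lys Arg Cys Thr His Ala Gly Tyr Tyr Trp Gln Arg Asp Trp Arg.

Only D (aspartate) and E (glutamate) carry a side-chain carboxylic acid.
Matching residues: Asp1, Glu2, Glu3, Asp23.

4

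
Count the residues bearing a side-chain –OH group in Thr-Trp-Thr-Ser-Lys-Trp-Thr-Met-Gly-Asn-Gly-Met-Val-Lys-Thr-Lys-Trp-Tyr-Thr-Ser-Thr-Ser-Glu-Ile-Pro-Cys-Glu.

10

S, T, and Y are the three residues with a side-chain hydroxyl.
Matching residues: Thr1, Thr3, Ser4, Thr7, Thr15, Tyr18, Thr19, Ser20, Thr21, Ser22.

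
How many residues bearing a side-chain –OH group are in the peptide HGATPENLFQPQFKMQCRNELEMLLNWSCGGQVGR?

Serine (S), threonine (T), and tyrosine (Y) each carry a hydroxyl group on the side chain.
Matching residues: T4, S28.

2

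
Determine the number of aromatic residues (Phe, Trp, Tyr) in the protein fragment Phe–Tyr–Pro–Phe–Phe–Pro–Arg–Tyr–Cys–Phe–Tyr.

7

Matching residues: Phe1, Tyr2, Phe4, Phe5, Tyr8, Phe10, Tyr11.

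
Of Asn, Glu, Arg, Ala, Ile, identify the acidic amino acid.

Glu

The acidic residues are Asp (D) and Glu (E), whose side chains end in a carboxylate group.
Of the listed options, only Glu belongs to this group.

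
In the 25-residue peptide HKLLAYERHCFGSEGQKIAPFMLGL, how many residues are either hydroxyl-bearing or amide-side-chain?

3

Hydroxyl-bearing: S, T, Y. Amide-side-chain: N, Q.
Hydroxyl-bearing residues here: Y6, S13 (2).
Amide-side-chain residues here: Q16 (1).
The two groups share no amino acid, so total = 2 + 1 = 3.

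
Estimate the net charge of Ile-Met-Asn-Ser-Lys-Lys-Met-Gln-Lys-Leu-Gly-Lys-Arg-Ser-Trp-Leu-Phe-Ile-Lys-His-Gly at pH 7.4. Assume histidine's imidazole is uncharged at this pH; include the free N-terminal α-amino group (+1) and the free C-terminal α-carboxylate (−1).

At pH ~7.4 the Lys and Arg side chains are protonated (+1), the Asp and Glu side chains are deprotonated (−1), and with His taken as neutral all other side chains carry no charge.
Positive (K, R): Lys5, Lys6, Lys9, Lys12, Arg13, Lys19 → +6.
Negative (D, E): none → −0.
The N-terminus (+1) and C-terminus (−1) cancel.
Net charge = (+6) + (−0) = +6.

+6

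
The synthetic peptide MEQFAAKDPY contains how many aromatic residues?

2

Phenylalanine (F), tryptophan (W), and tyrosine (Y) have aromatic ring side chains.
Matching residues: F4, Y10.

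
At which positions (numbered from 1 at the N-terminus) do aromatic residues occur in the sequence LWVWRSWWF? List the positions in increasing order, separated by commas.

F, W, and Y each carry an aromatic ring on the side chain.
Matching residues: W2, W4, W7, W8, F9.

2, 4, 7, 8, 9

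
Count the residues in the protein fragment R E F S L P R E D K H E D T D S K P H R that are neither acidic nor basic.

Acidic: D, E. Basic: K, R, H. All other residues are neither.
Matching residues: F3, S4, L5, P6, T14, S16, P18.

7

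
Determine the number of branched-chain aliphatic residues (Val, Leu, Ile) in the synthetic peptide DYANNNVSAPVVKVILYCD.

Matching residues: V7, V11, V12, V14, I15, L16.

6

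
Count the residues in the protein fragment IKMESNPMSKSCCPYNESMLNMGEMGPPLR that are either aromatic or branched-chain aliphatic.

Aromatic: F, W, Y. Branched-chain aliphatic: I, L, V.
Aromatic residues here: Y15 (1).
Branched-chain aliphatic residues here: I1, L20, L29 (3).
The two groups share no amino acid, so total = 1 + 3 = 4.

4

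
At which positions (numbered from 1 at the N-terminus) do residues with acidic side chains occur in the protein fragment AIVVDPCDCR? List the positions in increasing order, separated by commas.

5, 8

The acidic residues are Asp (D) and Glu (E), whose side chains end in a carboxylate group.
Matching residues: D5, D8.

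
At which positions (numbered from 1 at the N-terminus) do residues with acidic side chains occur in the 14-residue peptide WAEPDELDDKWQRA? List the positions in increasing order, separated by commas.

3, 5, 6, 8, 9

Only D (aspartate) and E (glutamate) carry a side-chain carboxylic acid.
Matching residues: E3, D5, E6, D8, D9.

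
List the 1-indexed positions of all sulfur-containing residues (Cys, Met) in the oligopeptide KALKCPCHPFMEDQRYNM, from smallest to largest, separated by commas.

Matching residues: C5, C7, M11, M18.

5, 7, 11, 18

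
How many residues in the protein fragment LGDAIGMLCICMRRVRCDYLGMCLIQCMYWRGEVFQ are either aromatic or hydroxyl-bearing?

4

Aromatic: F, W, Y. Hydroxyl-bearing: S, T, Y.
Aromatic residues here: Y19, Y29, W30, F35 (4).
Hydroxyl-bearing residues here: Y19, Y29 (2).
Y is in both groups, so the 2 Y residues must not be double-counted.
Total = 4 + 2 − 2 = 4.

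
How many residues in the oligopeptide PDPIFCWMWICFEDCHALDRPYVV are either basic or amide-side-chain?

Basic: H, K, R. Amide-side-chain: N, Q.
Basic residues here: H16, R20 (2).
Amide-side-chain residues here: none (0).
The two groups share no amino acid, so total = 2 + 0 = 2.

2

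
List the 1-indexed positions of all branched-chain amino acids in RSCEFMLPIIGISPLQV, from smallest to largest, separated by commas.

7, 9, 10, 12, 15, 17

Valine (V), leucine (L), and isoleucine (I) are the branched-chain amino acids.
Matching residues: L7, I9, I10, I12, L15, V17.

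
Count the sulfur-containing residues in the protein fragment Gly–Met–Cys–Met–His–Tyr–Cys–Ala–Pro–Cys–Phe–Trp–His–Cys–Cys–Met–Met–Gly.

Cysteine (C, thiol) and methionine (M, thioether) are the two sulfur-containing amino acids.
Matching residues: Met2, Cys3, Met4, Cys7, Cys10, Cys14, Cys15, Met16, Met17.

9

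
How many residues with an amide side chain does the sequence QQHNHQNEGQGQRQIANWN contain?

The amide-side-chain residues are Asn (N) and Gln (Q).
Matching residues: Q1, Q2, N4, Q6, N7, Q10, Q12, Q14, N17, N19.

10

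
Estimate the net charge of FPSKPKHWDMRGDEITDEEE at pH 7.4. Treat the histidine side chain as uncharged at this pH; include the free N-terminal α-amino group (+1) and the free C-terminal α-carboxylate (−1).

-4

Near pH 7.4, K and R contribute +1 each, D and E contribute −1 each, and every other side chain (His included, as stated) is uncharged.
Positive (K, R): K4, K6, R11 → +3.
Negative (D, E): D9, D13, E14, D17, E18, E19, E20 → −7.
The N-terminus (+1) and C-terminus (−1) cancel.
Net charge = (+3) + (−7) = −4.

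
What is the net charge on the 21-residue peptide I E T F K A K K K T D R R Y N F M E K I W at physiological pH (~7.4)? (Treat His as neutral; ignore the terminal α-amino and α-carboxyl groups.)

+4

At pH ~7.4 the Lys and Arg side chains are protonated (+1), the Asp and Glu side chains are deprotonated (−1), and with His taken as neutral all other side chains carry no charge.
Positive (K, R): K5, K7, K8, K9, R12, R13, K19 → +7.
Negative (D, E): E2, D11, E18 → −3.
Net charge = (+7) + (−3) = +4.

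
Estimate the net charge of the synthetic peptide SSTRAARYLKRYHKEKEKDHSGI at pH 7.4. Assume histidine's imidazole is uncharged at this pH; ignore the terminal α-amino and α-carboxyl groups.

The side chains ionized at physiological pH are Lys/Arg (+1) and Asp/Glu (−1); with His treated as neutral, nothing else contributes.
Positive (K, R): R4, R7, K10, R11, K14, K16, K18 → +7.
Negative (D, E): E15, E17, D19 → −3.
Net charge = (+7) + (−3) = +4.

+4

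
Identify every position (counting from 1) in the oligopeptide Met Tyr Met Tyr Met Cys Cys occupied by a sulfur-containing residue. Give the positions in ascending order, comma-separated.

1, 3, 5, 6, 7

Only Cys (C) and Met (M) have a sulfur atom in the side chain.
Matching residues: Met1, Met3, Met5, Cys6, Cys7.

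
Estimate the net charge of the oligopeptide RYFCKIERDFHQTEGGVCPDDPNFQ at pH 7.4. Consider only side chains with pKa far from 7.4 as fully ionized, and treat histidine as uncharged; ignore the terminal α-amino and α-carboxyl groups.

At pH ~7.4 the Lys and Arg side chains are protonated (+1), the Asp and Glu side chains are deprotonated (−1), and with His taken as neutral all other side chains carry no charge.
Positive (K, R): R1, K5, R8 → +3.
Negative (D, E): E7, D9, E14, D20, D21 → −5.
Net charge = (+3) + (−5) = −2.

-2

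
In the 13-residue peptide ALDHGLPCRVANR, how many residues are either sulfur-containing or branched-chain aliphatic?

Sulfur-containing: C, M. Branched-chain aliphatic: I, L, V.
Sulfur-containing residues here: C8 (1).
Branched-chain aliphatic residues here: L2, L6, V10 (3).
The two groups share no amino acid, so total = 1 + 3 = 4.

4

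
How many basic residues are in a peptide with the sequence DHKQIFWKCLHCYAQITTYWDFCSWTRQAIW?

The basic amino acids are Lys (K), Arg (R), and His (H).
Matching residues: H2, K3, K8, H11, R27.

5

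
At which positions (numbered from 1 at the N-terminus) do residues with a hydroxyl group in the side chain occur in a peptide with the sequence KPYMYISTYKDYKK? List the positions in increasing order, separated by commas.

Serine (S), threonine (T), and tyrosine (Y) each carry a hydroxyl group on the side chain.
Matching residues: Y3, Y5, S7, T8, Y9, Y12.

3, 5, 7, 8, 9, 12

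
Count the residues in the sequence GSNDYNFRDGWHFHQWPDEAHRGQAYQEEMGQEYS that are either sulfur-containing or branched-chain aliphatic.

1

Sulfur-containing: C, M. Branched-chain aliphatic: I, L, V.
Sulfur-containing residues here: M30 (1).
Branched-chain aliphatic residues here: none (0).
The two groups share no amino acid, so total = 1 + 0 = 1.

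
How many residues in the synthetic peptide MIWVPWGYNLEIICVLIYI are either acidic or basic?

1

Acidic: D, E. Basic: H, K, R.
Acidic residues here: E11 (1).
Basic residues here: none (0).
The two groups share no amino acid, so total = 1 + 0 = 1.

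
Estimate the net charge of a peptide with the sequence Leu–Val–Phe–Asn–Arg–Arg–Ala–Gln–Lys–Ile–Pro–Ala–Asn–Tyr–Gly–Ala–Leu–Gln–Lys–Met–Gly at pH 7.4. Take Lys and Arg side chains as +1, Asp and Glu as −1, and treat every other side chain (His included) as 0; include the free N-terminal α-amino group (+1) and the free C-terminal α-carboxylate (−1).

Positive (K, R): Arg5, Arg6, Lys9, Lys19 → +4.
Negative (D, E): none → −0.
The N-terminus (+1) and C-terminus (−1) cancel.
Net charge = (+4) + (−0) = +4.

+4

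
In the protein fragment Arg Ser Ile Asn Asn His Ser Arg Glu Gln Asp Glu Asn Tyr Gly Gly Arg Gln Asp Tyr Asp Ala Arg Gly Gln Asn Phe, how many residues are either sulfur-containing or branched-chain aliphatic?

1

Sulfur-containing: C, M. Branched-chain aliphatic: I, L, V.
Sulfur-containing residues here: none (0).
Branched-chain aliphatic residues here: Ile3 (1).
The two groups share no amino acid, so total = 0 + 1 = 1.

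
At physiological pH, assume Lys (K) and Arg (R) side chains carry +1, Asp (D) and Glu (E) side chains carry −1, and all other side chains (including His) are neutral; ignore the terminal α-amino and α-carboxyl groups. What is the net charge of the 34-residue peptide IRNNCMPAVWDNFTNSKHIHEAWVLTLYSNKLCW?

+1

Positive (K, R): R2, K17, K31 → +3.
Negative (D, E): D11, E21 → −2.
Net charge = (+3) + (−2) = +1.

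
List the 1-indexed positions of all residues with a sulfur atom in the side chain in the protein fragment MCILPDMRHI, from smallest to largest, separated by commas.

Only Cys (C) and Met (M) have a sulfur atom in the side chain.
Matching residues: M1, C2, M7.

1, 2, 7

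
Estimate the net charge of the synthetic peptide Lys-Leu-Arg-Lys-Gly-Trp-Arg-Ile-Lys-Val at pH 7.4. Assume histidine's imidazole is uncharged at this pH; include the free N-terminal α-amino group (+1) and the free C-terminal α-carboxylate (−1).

At pH ~7.4 the Lys and Arg side chains are protonated (+1), the Asp and Glu side chains are deprotonated (−1), and with His taken as neutral all other side chains carry no charge.
Positive (K, R): Lys1, Arg3, Lys4, Arg7, Lys9 → +5.
Negative (D, E): none → −0.
The N-terminus (+1) and C-terminus (−1) cancel.
Net charge = (+5) + (−0) = +5.

+5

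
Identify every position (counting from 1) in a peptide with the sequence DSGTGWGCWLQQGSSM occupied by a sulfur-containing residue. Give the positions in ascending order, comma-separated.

8, 16

Cysteine (C, thiol) and methionine (M, thioether) are the two sulfur-containing amino acids.
Matching residues: C8, M16.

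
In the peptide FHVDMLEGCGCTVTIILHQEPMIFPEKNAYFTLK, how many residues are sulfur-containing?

Only Cys (C) and Met (M) have a sulfur atom in the side chain.
Matching residues: M5, C9, C11, M22.

4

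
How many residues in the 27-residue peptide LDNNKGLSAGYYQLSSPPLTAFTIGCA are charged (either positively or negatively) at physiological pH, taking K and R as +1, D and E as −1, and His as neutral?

2

Charged side chains at pH ~7.4: K, R (positive); D, E (negative).
Matching residues: D2, K5.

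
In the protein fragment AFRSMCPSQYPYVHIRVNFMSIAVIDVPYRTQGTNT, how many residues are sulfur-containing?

3

Cysteine (C, thiol) and methionine (M, thioether) are the two sulfur-containing amino acids.
Matching residues: M5, C6, M20.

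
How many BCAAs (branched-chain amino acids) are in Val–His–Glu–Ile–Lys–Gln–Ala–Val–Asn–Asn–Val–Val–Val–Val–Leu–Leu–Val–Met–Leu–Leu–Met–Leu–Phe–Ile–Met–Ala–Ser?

14

V, L, and I make up the branched-chain aliphatic group.
Matching residues: Val1, Ile4, Val8, Val11, Val12, Val13, Val14, Leu15, Leu16, Val17, Leu19, Leu20, Leu22, Ile24.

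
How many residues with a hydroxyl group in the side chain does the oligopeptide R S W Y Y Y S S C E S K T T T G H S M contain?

The –OH-bearing residues are Ser, Thr (aliphatic alcohols), and Tyr (phenol).
Matching residues: S2, Y4, Y5, Y6, S7, S8, S11, T13, T14, T15, S18.

11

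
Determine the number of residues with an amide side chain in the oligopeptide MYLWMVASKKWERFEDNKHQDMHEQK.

3

Only N (asparagine) and Q (glutamine) carry a side-chain carboxamide.
Matching residues: N17, Q20, Q25.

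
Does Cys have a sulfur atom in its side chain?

The sulfur-bearing residues are cysteine (–SH) and methionine (–S–CH₃).
Cysteine is in this group.

Yes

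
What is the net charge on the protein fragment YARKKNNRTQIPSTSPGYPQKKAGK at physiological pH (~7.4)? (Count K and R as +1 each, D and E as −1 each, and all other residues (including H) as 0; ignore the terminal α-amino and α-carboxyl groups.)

+7

Positive (K, R): R3, K4, K5, R8, K21, K22, K25 → +7.
Negative (D, E): none → −0.
Net charge = (+7) + (−0) = +7.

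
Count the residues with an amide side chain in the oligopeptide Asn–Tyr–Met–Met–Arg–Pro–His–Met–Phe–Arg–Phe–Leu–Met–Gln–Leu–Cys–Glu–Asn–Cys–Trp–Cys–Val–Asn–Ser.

4

Asparagine (N) and glutamine (Q) have uncharged amide side chains.
Matching residues: Asn1, Gln14, Asn18, Asn23.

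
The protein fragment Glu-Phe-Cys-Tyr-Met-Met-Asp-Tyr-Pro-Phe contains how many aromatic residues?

Phenylalanine (F), tryptophan (W), and tyrosine (Y) have aromatic ring side chains.
Matching residues: Phe2, Tyr4, Tyr8, Phe10.

4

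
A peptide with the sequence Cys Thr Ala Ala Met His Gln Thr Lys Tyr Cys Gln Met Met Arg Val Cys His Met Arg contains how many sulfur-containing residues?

Only Cys (C) and Met (M) have a sulfur atom in the side chain.
Matching residues: Cys1, Met5, Cys11, Met13, Met14, Cys17, Met19.

7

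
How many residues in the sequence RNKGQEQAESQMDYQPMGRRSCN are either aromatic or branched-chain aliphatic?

1

Aromatic: F, W, Y. Branched-chain aliphatic: I, L, V.
Aromatic residues here: Y14 (1).
Branched-chain aliphatic residues here: none (0).
The two groups share no amino acid, so total = 1 + 0 = 1.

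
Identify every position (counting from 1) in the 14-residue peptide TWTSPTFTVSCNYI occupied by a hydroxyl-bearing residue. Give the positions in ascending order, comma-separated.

1, 3, 4, 6, 8, 10, 13

S, T, and Y are the three residues with a side-chain hydroxyl.
Matching residues: T1, T3, S4, T6, T8, S10, Y13.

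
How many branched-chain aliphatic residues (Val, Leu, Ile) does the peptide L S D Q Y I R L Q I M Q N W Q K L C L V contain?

7

Matching residues: L1, I6, L8, I10, L17, L19, V20.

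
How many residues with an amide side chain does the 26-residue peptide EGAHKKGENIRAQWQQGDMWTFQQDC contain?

Only N (asparagine) and Q (glutamine) carry a side-chain carboxamide.
Matching residues: N9, Q13, Q15, Q16, Q23, Q24.

6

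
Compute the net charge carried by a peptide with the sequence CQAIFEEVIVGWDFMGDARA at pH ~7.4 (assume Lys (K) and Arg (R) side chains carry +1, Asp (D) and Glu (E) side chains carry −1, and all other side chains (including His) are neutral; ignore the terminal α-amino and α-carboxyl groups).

Positive (K, R): R19 → +1.
Negative (D, E): E6, E7, D13, D17 → −4.
Net charge = (+1) + (−4) = −3.

-3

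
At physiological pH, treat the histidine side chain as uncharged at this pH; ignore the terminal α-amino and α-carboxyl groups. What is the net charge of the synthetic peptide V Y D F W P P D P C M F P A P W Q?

-2

At pH ~7.4 the Lys and Arg side chains are protonated (+1), the Asp and Glu side chains are deprotonated (−1), and with His taken as neutral all other side chains carry no charge.
Positive (K, R): none → +0.
Negative (D, E): D3, D8 → −2.
Net charge = (+0) + (−2) = −2.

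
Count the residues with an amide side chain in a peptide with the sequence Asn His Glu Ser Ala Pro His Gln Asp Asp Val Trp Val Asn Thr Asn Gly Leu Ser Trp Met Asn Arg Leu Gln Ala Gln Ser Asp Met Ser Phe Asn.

The amide-side-chain residues are Asn (N) and Gln (Q).
Matching residues: Asn1, Gln8, Asn14, Asn16, Asn22, Gln25, Gln27, Asn33.

8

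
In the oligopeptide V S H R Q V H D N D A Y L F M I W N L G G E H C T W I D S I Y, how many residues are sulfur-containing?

2

Only Cys (C) and Met (M) have a sulfur atom in the side chain.
Matching residues: M15, C24.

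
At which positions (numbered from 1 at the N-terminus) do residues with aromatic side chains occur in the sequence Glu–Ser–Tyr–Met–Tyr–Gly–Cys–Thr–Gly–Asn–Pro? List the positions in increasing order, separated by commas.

3, 5

The aromatic amino acids are Phe (F, benzyl), Trp (W, indole), and Tyr (Y, phenol).
Matching residues: Tyr3, Tyr5.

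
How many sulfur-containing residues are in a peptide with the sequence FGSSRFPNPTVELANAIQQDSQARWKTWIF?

The sulfur-bearing residues are cysteine (–SH) and methionine (–S–CH₃).
None of the 30 residues belong to this group.

0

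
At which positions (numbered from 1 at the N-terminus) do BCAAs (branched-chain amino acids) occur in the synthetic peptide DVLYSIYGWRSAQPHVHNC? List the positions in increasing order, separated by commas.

2, 3, 6, 16

V, L, and I make up the branched-chain aliphatic group.
Matching residues: V2, L3, I6, V16.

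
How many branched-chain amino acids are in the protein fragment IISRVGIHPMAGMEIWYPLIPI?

Valine (V), leucine (L), and isoleucine (I) are the branched-chain amino acids.
Matching residues: I1, I2, V5, I7, I15, L19, I20, I22.

8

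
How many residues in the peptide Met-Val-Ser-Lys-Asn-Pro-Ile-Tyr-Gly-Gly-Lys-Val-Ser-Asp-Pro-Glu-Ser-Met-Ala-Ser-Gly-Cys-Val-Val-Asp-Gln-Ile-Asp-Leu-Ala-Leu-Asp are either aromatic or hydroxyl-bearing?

Aromatic: F, W, Y. Hydroxyl-bearing: S, T, Y.
Aromatic residues here: Tyr8 (1).
Hydroxyl-bearing residues here: Ser3, Tyr8, Ser13, Ser17, Ser20 (5).
Y is in both groups, so the 1 Y residue must not be double-counted.
Total = 1 + 5 − 1 = 5.

5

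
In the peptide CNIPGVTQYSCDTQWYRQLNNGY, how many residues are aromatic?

4

The aromatic amino acids are Phe (F, benzyl), Trp (W, indole), and Tyr (Y, phenol).
Matching residues: Y9, W15, Y16, Y23.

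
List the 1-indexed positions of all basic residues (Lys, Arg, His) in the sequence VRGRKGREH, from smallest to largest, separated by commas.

Matching residues: R2, R4, K5, R7, H9.

2, 4, 5, 7, 9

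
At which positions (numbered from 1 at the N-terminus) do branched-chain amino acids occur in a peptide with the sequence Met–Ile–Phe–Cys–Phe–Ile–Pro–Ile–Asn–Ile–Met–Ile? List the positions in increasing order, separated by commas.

2, 6, 8, 10, 12

The BCAAs are Val, Leu, and Ile — aliphatic side chains with a branch point.
Matching residues: Ile2, Ile6, Ile8, Ile10, Ile12.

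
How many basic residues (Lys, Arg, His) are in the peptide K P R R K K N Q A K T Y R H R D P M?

9

Matching residues: K1, R3, R4, K5, K6, K10, R13, H14, R15.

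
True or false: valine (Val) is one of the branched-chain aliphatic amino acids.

True

The BCAAs are Val, Leu, and Ile — aliphatic side chains with a branch point.
Valine is in this group.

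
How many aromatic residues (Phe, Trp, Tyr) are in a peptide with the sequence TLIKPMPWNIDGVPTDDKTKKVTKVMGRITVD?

Matching residues: W8.

1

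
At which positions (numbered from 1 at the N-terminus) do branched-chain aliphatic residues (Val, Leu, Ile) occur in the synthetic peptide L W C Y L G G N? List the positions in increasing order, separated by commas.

Matching residues: L1, L5.

1, 5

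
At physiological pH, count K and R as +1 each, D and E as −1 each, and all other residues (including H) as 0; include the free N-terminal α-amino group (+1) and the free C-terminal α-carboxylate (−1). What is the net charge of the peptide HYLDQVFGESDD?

-4

Positive (K, R): none → +0.
Negative (D, E): D4, E9, D11, D12 → −4.
The N-terminus (+1) and C-terminus (−1) cancel.
Net charge = (+0) + (−4) = −4.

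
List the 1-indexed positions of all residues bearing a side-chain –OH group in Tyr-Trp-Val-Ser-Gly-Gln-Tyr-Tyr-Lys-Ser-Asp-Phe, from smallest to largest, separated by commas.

1, 4, 7, 8, 10

S, T, and Y are the three residues with a side-chain hydroxyl.
Matching residues: Tyr1, Ser4, Tyr7, Tyr8, Ser10.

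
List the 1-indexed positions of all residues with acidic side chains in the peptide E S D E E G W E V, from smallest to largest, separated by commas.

1, 3, 4, 5, 8

The acidic residues are Asp (D) and Glu (E), whose side chains end in a carboxylate group.
Matching residues: E1, D3, E4, E5, E8.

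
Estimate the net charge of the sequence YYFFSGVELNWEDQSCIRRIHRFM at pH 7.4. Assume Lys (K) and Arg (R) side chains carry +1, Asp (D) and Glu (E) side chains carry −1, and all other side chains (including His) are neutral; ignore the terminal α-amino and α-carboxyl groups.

0

Positive (K, R): R18, R19, R22 → +3.
Negative (D, E): E8, E12, D13 → −3.
Net charge = (+3) + (−3) = 0.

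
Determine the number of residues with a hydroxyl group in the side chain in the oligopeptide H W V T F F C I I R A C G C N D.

S, T, and Y are the three residues with a side-chain hydroxyl.
Matching residues: T4.

1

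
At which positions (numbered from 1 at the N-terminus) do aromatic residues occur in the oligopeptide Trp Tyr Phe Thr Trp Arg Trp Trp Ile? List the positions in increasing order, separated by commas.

F, W, and Y each carry an aromatic ring on the side chain.
Matching residues: Trp1, Tyr2, Phe3, Trp5, Trp7, Trp8.

1, 2, 3, 5, 7, 8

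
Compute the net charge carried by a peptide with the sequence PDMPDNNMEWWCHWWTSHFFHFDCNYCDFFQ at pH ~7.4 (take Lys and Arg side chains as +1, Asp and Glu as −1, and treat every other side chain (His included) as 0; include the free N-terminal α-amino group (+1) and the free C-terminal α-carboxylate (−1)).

-5

Positive (K, R): none → +0.
Negative (D, E): D2, D5, E9, D23, D28 → −5.
The N-terminus (+1) and C-terminus (−1) cancel.
Net charge = (+0) + (−5) = −5.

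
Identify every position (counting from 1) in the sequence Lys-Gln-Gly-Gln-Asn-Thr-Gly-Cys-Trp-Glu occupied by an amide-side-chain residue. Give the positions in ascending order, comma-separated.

Asparagine (N) and glutamine (Q) have uncharged amide side chains.
Matching residues: Gln2, Gln4, Asn5.

2, 4, 5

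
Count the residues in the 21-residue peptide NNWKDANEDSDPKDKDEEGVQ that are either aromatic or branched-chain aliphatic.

Aromatic: F, W, Y. Branched-chain aliphatic: I, L, V.
Aromatic residues here: W3 (1).
Branched-chain aliphatic residues here: V20 (1).
The two groups share no amino acid, so total = 1 + 1 = 2.

2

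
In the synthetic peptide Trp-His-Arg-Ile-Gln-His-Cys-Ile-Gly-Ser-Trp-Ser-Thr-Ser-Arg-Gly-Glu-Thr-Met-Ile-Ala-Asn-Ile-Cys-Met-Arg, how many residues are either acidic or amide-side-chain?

Acidic: D, E. Amide-side-chain: N, Q.
Acidic residues here: Glu17 (1).
Amide-side-chain residues here: Gln5, Asn22 (2).
The two groups share no amino acid, so total = 1 + 2 = 3.

3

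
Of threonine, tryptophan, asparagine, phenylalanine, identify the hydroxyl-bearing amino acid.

Serine (S), threonine (T), and tyrosine (Y) each carry a hydroxyl group on the side chain.
Of the listed options, only threonine belongs to this group.

threonine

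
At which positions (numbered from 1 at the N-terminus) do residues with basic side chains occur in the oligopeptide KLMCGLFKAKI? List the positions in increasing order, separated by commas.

1, 8, 10

Lysine (K), arginine (R), and histidine (H) have basic, nitrogen-containing side chains.
Matching residues: K1, K8, K10.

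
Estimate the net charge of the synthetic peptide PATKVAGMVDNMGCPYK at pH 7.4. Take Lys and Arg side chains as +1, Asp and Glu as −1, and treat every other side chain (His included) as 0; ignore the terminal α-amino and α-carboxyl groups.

Positive (K, R): K4, K17 → +2.
Negative (D, E): D10 → −1.
Net charge = (+2) + (−1) = +1.

+1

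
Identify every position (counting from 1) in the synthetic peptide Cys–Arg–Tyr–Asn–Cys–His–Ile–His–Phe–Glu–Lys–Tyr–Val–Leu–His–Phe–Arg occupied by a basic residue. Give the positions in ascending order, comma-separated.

2, 6, 8, 11, 15, 17

Lysine (K), arginine (R), and histidine (H) have basic, nitrogen-containing side chains.
Matching residues: Arg2, His6, His8, Lys11, His15, Arg17.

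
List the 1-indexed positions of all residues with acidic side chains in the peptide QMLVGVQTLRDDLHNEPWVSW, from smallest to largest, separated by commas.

11, 12, 16

The acidic residues are Asp (D) and Glu (E), whose side chains end in a carboxylate group.
Matching residues: D11, D12, E16.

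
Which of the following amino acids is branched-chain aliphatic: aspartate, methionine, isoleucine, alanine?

isoleucine

V, L, and I make up the branched-chain aliphatic group.
Of the listed options, only isoleucine belongs to this group.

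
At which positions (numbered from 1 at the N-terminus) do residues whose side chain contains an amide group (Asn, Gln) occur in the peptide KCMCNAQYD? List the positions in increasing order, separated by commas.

Matching residues: N5, Q7.

5, 7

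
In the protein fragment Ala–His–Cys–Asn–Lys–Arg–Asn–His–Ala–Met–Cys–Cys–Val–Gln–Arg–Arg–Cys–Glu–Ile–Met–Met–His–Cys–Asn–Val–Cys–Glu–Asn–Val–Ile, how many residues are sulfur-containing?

9

Only Cys (C) and Met (M) have a sulfur atom in the side chain.
Matching residues: Cys3, Met10, Cys11, Cys12, Cys17, Met20, Met21, Cys23, Cys26.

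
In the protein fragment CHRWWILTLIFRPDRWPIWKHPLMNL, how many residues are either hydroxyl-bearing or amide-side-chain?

Hydroxyl-bearing: S, T, Y. Amide-side-chain: N, Q.
Hydroxyl-bearing residues here: T8 (1).
Amide-side-chain residues here: N25 (1).
The two groups share no amino acid, so total = 1 + 1 = 2.

2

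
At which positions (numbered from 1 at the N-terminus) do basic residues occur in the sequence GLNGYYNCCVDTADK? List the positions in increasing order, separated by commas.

Lysine (K), arginine (R), and histidine (H) have basic, nitrogen-containing side chains.
Matching residues: K15.

15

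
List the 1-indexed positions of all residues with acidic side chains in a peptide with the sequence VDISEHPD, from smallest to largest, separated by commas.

The acidic residues are Asp (D) and Glu (E), whose side chains end in a carboxylate group.
Matching residues: D2, E5, D8.

2, 5, 8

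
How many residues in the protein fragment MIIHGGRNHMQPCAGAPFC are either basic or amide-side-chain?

Basic: H, K, R. Amide-side-chain: N, Q.
Basic residues here: H4, R7, H9 (3).
Amide-side-chain residues here: N8, Q11 (2).
The two groups share no amino acid, so total = 3 + 2 = 5.

5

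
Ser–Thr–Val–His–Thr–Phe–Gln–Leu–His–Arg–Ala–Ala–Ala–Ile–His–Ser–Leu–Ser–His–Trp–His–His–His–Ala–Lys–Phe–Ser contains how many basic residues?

9

Lysine (K), arginine (R), and histidine (H) have basic, nitrogen-containing side chains.
Matching residues: His4, His9, Arg10, His15, His19, His21, His22, His23, Lys25.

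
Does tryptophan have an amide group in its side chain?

The amide-side-chain residues are Asn (N) and Gln (Q).
Tryptophan is not in this group.

No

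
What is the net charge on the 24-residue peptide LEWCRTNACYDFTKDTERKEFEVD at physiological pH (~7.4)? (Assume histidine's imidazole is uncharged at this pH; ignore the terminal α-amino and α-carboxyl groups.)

At pH ~7.4 the Lys and Arg side chains are protonated (+1), the Asp and Glu side chains are deprotonated (−1), and with His taken as neutral all other side chains carry no charge.
Positive (K, R): R5, K14, R18, K19 → +4.
Negative (D, E): E2, D11, D15, E17, E20, E22, D24 → −7.
Net charge = (+4) + (−7) = −3.

-3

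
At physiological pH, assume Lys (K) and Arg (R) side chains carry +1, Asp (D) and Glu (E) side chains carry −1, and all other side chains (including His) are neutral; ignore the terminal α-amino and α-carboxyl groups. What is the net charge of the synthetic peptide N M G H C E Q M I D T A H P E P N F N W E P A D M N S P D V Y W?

Positive (K, R): none → +0.
Negative (D, E): E6, D10, E15, E21, D24, D29 → −6.
Net charge = (+0) + (−6) = −6.

-6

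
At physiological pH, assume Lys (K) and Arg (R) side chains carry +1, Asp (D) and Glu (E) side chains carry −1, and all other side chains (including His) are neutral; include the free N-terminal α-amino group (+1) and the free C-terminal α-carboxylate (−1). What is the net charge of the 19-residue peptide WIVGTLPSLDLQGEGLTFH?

-2

Positive (K, R): none → +0.
Negative (D, E): D10, E14 → −2.
The N-terminus (+1) and C-terminus (−1) cancel.
Net charge = (+0) + (−2) = −2.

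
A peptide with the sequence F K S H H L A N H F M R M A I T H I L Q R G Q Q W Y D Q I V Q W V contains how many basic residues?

Lysine (K), arginine (R), and histidine (H) have basic, nitrogen-containing side chains.
Matching residues: K2, H4, H5, H9, R12, H17, R21.

7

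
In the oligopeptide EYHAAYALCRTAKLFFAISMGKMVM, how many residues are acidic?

Only D (aspartate) and E (glutamate) carry a side-chain carboxylic acid.
Matching residues: E1.

1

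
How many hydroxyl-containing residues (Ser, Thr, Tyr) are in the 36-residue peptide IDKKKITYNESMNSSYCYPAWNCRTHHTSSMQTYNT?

14

Matching residues: T7, Y8, S11, S14, S15, Y16, Y18, T25, T28, S29, S30, T33, Y34, T36.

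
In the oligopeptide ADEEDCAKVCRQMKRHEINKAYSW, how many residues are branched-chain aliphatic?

2

V, L, and I make up the branched-chain aliphatic group.
Matching residues: V9, I18.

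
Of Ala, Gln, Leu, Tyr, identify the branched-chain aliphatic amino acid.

The BCAAs are Val, Leu, and Ile — aliphatic side chains with a branch point.
Of the listed options, only Leu belongs to this group.

Leu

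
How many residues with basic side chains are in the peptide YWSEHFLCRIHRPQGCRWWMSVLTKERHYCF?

The basic amino acids are Lys (K), Arg (R), and His (H).
Matching residues: H5, R9, H11, R12, R17, K25, R27, H28.

8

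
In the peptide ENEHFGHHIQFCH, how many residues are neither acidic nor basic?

7

Acidic: D, E. Basic: K, R, H. All other residues are neither.
Matching residues: N2, F5, G6, I9, Q10, F11, C12.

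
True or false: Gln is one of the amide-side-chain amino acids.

Asparagine (N) and glutamine (Q) have uncharged amide side chains.
Glutamine is in this group.

True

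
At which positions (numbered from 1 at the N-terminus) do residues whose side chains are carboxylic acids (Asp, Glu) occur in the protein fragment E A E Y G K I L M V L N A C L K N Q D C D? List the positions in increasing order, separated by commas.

1, 3, 19, 21

Matching residues: E1, E3, D19, D21.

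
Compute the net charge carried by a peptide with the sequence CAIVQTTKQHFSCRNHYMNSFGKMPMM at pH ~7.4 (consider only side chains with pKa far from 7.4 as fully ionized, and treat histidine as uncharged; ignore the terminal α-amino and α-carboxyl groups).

Near pH 7.4, K and R contribute +1 each, D and E contribute −1 each, and every other side chain (His included, as stated) is uncharged.
Positive (K, R): K8, R14, K23 → +3.
Negative (D, E): none → −0.
Net charge = (+3) + (−0) = +3.

+3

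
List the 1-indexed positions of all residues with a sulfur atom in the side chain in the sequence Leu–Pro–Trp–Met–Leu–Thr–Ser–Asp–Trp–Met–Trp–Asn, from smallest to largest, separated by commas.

4, 10

The sulfur-bearing residues are cysteine (–SH) and methionine (–S–CH₃).
Matching residues: Met4, Met10.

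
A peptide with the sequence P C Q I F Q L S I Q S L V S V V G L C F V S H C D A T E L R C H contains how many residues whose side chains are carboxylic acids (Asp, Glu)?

Matching residues: D25, E28.

2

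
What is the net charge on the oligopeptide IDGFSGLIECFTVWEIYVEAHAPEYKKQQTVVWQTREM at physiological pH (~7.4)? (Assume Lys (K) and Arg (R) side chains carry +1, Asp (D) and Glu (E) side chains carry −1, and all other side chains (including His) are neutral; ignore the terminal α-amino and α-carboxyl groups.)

-3

Positive (K, R): K26, K27, R36 → +3.
Negative (D, E): D2, E9, E15, E19, E24, E37 → −6.
Net charge = (+3) + (−6) = −3.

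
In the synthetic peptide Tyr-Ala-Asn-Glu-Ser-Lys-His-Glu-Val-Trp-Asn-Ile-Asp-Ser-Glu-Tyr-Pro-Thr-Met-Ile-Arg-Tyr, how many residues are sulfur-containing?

1

Cysteine (C, thiol) and methionine (M, thioether) are the two sulfur-containing amino acids.
Matching residues: Met19.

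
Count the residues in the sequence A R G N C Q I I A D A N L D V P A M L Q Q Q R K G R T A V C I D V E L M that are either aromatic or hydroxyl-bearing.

1

Aromatic: F, W, Y. Hydroxyl-bearing: S, T, Y.
Aromatic residues here: none (0).
Hydroxyl-bearing residues here: T27 (1).
(Y belongs to both groups, but none appear in this sequence.) Total = 0 + 1 = 1.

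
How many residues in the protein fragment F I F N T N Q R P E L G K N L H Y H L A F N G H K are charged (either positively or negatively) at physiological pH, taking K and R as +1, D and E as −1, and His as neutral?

4

Charged side chains at pH ~7.4: K, R (positive); D, E (negative).
Matching residues: R8, E10, K13, K25.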